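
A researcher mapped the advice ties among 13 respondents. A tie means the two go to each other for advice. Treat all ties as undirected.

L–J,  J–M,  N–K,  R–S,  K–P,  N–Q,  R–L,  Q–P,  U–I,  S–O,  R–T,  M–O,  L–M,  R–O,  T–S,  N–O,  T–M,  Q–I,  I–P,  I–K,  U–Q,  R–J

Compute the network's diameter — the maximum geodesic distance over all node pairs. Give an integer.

5

Eccentricity of each node (its greatest distance to any other): I:5, J:5, K:4, L:5, M:4, N:3, O:3, P:5, Q:4, R:4, S:4, T:5, U:5.
The maximum eccentricity is 5, realized for instance by the pair T–I via T – S – O – N – K – I. So the diameter is 5.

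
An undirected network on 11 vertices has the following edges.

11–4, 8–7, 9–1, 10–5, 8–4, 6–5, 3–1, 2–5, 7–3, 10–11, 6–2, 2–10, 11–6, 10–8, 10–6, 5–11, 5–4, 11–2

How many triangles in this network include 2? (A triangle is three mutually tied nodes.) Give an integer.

6

2's neighbors: 5, 6, 10, and 11.
Neighbor pairs that are themselves tied: 2–5–6; 2–5–10; 2–5–11; 2–6–10; 2–6–11; 2–10–11. Each forms one triangle with 2, for 6 in total.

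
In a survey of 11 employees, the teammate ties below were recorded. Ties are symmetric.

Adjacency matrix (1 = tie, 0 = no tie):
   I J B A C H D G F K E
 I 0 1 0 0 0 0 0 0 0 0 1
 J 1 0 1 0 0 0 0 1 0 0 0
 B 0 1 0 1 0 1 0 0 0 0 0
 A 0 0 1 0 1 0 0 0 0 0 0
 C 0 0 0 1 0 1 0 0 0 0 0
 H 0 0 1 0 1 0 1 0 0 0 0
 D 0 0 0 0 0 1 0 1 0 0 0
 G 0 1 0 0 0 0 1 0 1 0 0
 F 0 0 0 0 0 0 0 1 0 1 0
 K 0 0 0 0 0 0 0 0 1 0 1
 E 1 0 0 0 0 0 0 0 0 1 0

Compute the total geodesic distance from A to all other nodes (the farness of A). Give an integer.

28

Distances from A: B:1, C:1, D:3, E:4, F:4, G:3, H:2, I:3, J:2, K:5.
Sum = 1 + 1 + 3 + 4 + 4 + 3 + 2 + 3 + 2 + 5 = 28.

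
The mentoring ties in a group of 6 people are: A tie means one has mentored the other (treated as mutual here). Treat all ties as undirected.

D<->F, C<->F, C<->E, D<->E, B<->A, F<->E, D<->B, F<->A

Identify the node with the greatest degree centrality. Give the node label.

F

Degrees — A:2, B:2, C:2, D:3, E:3, F:4.
The maximum is 4, attained only by F.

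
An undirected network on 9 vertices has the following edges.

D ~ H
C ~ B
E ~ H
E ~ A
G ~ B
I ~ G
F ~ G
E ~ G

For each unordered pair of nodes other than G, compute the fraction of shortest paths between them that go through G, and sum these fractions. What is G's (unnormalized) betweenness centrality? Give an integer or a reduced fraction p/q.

Pairs whose geodesics pass through G — B–I: 1; B–D: 1; B–E: 1; B–F: 1; B–H: 1; B–A: 1; I–D: 1; I–C: 1; I–E: 1; I–F: 1; I–H: 1; I–A: 1; D–C: 1; D–F: 1 … (+7 more pairs).
All other pairs contribute 0.
Summing the contributions gives betweenness(G) = 21.

21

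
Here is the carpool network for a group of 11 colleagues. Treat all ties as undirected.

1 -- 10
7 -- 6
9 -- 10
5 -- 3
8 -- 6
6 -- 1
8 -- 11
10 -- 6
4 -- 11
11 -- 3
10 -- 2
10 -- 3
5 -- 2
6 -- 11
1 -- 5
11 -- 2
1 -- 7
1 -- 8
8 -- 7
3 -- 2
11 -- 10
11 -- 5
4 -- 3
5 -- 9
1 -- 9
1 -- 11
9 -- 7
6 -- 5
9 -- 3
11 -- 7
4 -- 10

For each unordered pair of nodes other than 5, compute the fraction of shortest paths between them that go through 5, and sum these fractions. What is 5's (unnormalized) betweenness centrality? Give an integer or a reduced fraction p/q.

Pairs whose geodesics pass through 5 — 1–2: 1/3; 1–3: 1/4; 2–9: 1/3; 2–6: 1/3; 3–6: 1/3; 9–11: 1/5; 9–6: 1/4.
All other pairs contribute 0.
Summing the contributions gives betweenness(5) = 61/30.

61/30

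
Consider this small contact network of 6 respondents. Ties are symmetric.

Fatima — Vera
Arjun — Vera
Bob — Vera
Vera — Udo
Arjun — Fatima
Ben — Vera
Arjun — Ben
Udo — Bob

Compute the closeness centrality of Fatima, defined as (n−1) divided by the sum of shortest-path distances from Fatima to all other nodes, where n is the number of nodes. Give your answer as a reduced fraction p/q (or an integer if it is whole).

Distances from Fatima: Arjun:1, Ben:2, Bob:2, Udo:2, Vera:1. Sum = 8.
n = 6, so closeness = 5/8.

5/8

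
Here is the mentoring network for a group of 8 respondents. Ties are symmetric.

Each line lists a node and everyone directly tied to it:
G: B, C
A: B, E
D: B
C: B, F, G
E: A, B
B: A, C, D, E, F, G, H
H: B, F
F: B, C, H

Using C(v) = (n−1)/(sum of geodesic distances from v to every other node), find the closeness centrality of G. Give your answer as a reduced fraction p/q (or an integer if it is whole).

Distances from G: A:2, B:1, C:1, D:2, E:2, F:2, H:2. Sum = 12.
n = 8, so closeness = 7/12.

7/12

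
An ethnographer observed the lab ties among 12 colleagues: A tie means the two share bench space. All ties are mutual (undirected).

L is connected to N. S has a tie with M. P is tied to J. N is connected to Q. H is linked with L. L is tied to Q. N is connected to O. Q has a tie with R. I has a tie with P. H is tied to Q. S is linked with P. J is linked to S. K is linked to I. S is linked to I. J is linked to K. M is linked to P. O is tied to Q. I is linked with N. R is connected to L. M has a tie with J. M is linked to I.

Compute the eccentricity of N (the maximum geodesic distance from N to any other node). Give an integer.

Distances from N: H:2, I:1, J:3, K:2, L:1, M:2, O:1, P:2, Q:1, R:2, S:2.
The largest is 3 (to J), so the eccentricity of N is 3.

3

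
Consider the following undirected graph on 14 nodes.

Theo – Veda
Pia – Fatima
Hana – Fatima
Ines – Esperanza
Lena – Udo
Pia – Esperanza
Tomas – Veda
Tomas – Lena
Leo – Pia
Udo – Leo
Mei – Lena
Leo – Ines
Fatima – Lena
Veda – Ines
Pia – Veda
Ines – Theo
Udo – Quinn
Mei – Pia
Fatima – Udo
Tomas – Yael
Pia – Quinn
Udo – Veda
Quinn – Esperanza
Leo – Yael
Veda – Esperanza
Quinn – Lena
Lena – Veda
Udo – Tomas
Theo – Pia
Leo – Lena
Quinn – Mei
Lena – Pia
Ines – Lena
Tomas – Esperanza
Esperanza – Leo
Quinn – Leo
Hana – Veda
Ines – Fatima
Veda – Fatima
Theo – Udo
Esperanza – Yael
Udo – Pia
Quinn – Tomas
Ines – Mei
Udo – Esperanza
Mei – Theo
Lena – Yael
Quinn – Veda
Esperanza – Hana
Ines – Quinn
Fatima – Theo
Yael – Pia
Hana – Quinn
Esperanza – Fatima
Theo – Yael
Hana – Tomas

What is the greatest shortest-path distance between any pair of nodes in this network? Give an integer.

2

Eccentricity of each node (its greatest distance to any other): Esperanza:2, Fatima:2, Hana:2, Ines:2, Lena:2, Leo:2, Mei:2, Pia:2, Quinn:2, Theo:2, Tomas:2, Udo:2, Veda:2, Yael:2.
The maximum eccentricity is 2, realized for instance by the pair Quinn–Yael via Quinn – Esperanza – Yael. So the diameter is 2.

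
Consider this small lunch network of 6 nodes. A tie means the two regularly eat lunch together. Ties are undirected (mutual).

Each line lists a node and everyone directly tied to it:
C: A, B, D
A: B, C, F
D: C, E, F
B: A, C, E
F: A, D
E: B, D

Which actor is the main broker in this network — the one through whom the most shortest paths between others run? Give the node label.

Unnormalized betweenness of each node: A:3/2, B:3/2, C:1, D:2, E:1/2, F:1/2.
D has the largest value, 2, making it the main broker — the node through which the most shortest paths run.

D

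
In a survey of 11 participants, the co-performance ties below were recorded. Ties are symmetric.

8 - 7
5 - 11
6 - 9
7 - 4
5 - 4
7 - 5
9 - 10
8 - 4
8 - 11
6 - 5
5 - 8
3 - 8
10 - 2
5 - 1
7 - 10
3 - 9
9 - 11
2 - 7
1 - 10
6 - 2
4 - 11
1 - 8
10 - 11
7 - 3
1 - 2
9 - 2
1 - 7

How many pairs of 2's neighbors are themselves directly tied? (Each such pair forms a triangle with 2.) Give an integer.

5

2's neighbors: 1, 6, 7, 9, and 10.
Neighbor pairs that are themselves tied: 2–1–7; 2–1–10; 2–6–9; 2–7–10; 2–9–10. Each forms one triangle with 2, for 5 in total.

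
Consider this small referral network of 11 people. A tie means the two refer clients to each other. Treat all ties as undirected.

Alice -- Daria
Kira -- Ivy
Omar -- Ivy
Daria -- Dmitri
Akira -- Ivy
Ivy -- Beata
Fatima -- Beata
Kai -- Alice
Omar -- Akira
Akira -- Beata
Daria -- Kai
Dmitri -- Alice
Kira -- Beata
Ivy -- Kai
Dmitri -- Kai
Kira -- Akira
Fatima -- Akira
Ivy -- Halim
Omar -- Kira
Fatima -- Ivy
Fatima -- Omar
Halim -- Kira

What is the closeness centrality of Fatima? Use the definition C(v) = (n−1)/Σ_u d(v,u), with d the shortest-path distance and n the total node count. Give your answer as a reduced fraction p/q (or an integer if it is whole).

10/19

Distances from Fatima: Akira:1, Alice:3, Beata:1, Daria:3, Dmitri:3, Halim:2, Ivy:1, Kai:2, Kira:2, Omar:1. Sum = 19.
n = 11, so closeness = 10/19.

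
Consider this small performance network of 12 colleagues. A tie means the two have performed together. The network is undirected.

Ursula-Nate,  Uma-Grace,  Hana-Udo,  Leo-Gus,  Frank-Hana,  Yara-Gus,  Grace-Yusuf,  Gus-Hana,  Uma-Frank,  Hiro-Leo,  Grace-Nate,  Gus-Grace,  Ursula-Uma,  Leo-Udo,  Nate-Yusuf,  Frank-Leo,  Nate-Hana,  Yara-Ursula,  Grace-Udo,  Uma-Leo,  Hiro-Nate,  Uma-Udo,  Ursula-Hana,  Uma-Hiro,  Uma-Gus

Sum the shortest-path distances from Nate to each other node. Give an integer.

Distances from Nate: Frank:2, Grace:1, Gus:2, Hana:1, Hiro:1, Leo:2, Udo:2, Uma:2, Ursula:1, Yara:2, Yusuf:1.
Sum = 2 + 1 + 2 + 1 + 1 + 2 + 2 + 2 + 1 + 2 + 1 = 17.

17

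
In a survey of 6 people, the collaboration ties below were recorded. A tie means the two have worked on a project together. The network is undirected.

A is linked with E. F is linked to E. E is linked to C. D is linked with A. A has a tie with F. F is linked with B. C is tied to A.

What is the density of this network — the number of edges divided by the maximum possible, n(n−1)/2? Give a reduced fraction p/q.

There are 7 edges and 6 nodes, so the maximum possible is C(6,2) = 15.
Density = 7/15.

7/15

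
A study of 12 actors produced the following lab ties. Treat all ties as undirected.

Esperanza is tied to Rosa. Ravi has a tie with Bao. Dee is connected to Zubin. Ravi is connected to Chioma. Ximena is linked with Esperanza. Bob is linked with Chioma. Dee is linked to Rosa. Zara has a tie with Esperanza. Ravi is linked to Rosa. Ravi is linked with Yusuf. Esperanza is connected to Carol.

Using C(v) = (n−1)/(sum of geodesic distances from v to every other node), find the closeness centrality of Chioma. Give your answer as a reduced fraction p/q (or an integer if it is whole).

Distances from Chioma: Bao:2, Bob:1, Carol:4, Dee:3, Esperanza:3, Ravi:1, Rosa:2, Ximena:4, Yusuf:2, Zara:4, Zubin:4. Sum = 30.
n = 12, so closeness = 11/30.

11/30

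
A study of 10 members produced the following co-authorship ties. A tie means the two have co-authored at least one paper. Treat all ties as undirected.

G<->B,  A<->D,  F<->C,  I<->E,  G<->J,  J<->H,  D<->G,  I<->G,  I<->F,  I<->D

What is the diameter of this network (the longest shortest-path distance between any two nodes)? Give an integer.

5

Eccentricity of each node (its greatest distance to any other): A:4, B:4, C:5, D:3, E:4, F:4, G:3, H:5, I:3, J:4.
The maximum eccentricity is 5, realized for instance by the pair H–C via H – J – G – I – F – C. So the diameter is 5.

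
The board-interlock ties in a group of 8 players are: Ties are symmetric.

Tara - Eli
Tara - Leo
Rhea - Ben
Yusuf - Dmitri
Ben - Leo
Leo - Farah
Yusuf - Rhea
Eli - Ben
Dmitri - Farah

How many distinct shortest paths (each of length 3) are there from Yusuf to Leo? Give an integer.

The shortest distance is 3. The length-3 paths are: Yusuf–Rhea–Ben–Leo; Yusuf–Dmitri–Farah–Leo.
That gives 2 distinct shortest paths.

2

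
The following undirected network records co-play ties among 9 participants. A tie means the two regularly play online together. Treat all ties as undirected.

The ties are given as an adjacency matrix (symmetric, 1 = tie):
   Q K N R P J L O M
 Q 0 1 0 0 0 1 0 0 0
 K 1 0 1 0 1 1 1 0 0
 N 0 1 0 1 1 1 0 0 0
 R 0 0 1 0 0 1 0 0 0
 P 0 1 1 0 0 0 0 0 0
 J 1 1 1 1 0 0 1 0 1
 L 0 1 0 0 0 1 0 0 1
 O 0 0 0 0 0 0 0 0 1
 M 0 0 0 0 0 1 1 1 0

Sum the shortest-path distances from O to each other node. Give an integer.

Distances from O: J:2, K:3, L:2, M:1, N:3, P:4, Q:3, R:3.
Sum = 2 + 3 + 2 + 1 + 3 + 4 + 3 + 3 = 21.

21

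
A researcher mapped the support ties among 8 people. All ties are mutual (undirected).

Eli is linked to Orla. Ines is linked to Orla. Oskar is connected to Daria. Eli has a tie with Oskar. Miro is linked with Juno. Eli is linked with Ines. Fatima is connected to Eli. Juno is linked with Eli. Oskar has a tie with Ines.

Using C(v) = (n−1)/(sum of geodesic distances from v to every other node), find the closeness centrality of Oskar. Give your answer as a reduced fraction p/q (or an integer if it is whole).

Distances from Oskar: Daria:1, Eli:1, Fatima:2, Ines:1, Juno:2, Miro:3, Orla:2. Sum = 12.
n = 8, so closeness = 7/12.

7/12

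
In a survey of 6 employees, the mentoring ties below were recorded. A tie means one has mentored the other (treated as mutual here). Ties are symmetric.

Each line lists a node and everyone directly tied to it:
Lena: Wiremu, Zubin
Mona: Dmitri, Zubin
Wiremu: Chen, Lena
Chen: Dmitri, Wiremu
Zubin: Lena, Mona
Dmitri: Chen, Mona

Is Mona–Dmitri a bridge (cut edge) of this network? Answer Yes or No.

Even without that edge, Mona still reaches Dmitri via Mona – Zubin – Lena – Wiremu – Chen – Dmitri, so the network stays connected. Not a bridge.

No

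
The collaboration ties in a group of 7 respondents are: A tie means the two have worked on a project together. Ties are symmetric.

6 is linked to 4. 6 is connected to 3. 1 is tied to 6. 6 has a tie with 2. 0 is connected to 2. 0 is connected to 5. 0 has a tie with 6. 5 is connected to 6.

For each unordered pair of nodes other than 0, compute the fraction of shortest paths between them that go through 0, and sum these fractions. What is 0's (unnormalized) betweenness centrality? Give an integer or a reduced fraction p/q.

1/2

Pairs whose geodesics pass through 0 — 2–5: 1/2.
All other pairs contribute 0.
Summing the contributions gives betweenness(0) = 1/2.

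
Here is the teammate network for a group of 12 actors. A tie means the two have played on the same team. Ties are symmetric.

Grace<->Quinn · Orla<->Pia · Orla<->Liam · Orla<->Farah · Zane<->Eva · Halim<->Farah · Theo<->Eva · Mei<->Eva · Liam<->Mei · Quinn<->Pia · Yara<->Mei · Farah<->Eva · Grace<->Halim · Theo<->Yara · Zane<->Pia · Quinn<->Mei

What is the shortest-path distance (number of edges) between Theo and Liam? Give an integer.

One shortest route is Theo – Yara – Mei – Liam, which uses 3 edges, and at distance 2 from Theo we only reach {Farah, Mei, Zane}, which does not include Liam. So d(Theo,Liam) = 3.

3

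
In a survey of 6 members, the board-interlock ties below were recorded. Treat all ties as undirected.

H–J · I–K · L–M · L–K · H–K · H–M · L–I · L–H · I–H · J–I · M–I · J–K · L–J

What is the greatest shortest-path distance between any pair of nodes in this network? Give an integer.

Eccentricity of each node (its greatest distance to any other): H:1, I:1, J:2, K:2, L:1, M:2.
The maximum eccentricity is 2, realized for instance by the pair M–J via M – H – J. So the diameter is 2.

2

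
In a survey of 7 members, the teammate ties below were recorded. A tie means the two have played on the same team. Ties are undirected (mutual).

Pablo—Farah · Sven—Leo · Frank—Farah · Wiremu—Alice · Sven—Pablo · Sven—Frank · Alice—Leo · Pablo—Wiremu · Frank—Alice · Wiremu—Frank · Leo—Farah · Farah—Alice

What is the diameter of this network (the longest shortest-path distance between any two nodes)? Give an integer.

2

Eccentricity of each node (its greatest distance to any other): Alice:2, Farah:2, Frank:2, Leo:2, Pablo:2, Sven:2, Wiremu:2.
The maximum eccentricity is 2, realized for instance by the pair Pablo–Frank via Pablo – Sven – Frank. So the diameter is 2.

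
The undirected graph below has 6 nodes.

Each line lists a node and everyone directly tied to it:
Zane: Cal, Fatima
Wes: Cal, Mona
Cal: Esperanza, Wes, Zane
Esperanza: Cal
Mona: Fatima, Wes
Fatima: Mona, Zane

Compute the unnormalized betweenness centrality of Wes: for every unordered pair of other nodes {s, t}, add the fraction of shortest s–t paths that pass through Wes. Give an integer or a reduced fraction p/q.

2

Pairs whose geodesics pass through Wes — Cal–Mona: 1; Mona–Esperanza: 1.
All other pairs contribute 0.
Summing the contributions gives betweenness(Wes) = 2.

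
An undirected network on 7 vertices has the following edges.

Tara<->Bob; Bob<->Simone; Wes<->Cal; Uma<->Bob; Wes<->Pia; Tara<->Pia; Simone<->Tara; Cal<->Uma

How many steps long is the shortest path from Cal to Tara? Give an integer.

3

One shortest route is Cal – Wes – Pia – Tara, which uses 3 edges, and at distance 2 from Cal we only reach {Bob, Pia}, which does not include Tara. So d(Cal,Tara) = 3.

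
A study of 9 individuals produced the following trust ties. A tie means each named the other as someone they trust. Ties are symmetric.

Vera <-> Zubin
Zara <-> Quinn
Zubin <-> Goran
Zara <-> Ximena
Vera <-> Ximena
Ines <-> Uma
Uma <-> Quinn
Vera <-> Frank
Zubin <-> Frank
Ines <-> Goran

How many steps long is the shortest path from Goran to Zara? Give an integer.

One shortest route is Goran – Ines – Uma – Quinn – Zara, which uses 4 edges, and at distance 3 from Goran we only reach {Quinn, Ximena}, which does not include Zara. So d(Goran,Zara) = 4.

4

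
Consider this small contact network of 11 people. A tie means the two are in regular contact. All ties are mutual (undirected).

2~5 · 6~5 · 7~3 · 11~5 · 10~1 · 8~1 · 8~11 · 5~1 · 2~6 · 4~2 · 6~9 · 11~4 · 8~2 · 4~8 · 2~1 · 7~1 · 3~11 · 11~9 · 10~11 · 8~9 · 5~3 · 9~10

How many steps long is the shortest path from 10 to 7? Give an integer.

One shortest route is 10 – 1 – 7, which uses 2 edges, and 10 and 7 are not directly tied, so nothing shorter exists. So d(10,7) = 2.

2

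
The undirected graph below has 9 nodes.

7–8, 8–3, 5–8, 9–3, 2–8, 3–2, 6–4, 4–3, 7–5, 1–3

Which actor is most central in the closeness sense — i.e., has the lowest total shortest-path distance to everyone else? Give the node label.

Farness (sum of distances to all others) for each node — 1:18, 2:15, 3:11, 4:16, 5:19, 6:23, 7:19, 8:13, 9:18.
The smallest farness is 11, for 3, so 3 has the highest closeness.

3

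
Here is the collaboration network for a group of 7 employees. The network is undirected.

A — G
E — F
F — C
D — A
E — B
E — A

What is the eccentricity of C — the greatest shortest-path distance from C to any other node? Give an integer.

Distances from C: A:3, B:3, D:4, E:2, F:1, G:4.
The largest is 4 (to G and D), so the eccentricity of C is 4.

4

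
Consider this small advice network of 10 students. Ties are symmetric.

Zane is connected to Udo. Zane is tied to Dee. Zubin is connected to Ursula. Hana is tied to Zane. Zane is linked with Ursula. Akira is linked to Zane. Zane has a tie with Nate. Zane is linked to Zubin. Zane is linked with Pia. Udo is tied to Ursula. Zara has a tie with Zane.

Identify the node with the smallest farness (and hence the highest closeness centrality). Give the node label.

Farness (sum of distances to all others) for each node — Akira:17, Dee:17, Hana:17, Nate:17, Pia:17, Udo:16, Ursula:15, Zane:9, Zara:17, Zubin:16.
The smallest farness is 9, for Zane, so Zane has the highest closeness.

Zane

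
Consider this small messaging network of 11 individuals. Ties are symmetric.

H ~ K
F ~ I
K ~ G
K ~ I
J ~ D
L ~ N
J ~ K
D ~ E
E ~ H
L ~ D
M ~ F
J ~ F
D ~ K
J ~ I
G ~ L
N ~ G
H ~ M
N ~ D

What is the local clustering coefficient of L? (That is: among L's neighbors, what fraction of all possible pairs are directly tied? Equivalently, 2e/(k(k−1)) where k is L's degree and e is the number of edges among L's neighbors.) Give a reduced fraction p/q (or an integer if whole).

L's neighbors: D, G, and N (k = 3).
Possible neighbor pairs: C(3,2) = 3. Edges among them: D–N, G–N → e = 2.
Clustering(L) = 2/3.

2/3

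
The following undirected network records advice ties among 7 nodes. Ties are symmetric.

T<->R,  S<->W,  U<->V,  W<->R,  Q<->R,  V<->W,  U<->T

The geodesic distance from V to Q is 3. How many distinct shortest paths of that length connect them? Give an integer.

1

The shortest distance is 3, and the only length-3 path is V–W–R–Q. So there is exactly 1 shortest path.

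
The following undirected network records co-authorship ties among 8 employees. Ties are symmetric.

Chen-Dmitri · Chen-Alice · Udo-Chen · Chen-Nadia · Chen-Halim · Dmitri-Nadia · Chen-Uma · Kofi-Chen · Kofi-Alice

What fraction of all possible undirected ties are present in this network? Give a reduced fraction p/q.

There are 9 edges and 8 nodes, so the maximum possible is C(8,2) = 28.
Density = 9/28.

9/28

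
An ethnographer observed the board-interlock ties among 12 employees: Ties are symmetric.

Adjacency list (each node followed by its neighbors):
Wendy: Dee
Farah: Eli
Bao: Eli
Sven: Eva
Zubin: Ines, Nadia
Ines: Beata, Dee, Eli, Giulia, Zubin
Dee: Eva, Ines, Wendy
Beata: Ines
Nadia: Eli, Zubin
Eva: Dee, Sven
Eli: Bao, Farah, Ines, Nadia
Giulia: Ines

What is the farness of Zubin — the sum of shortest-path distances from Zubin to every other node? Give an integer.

Distances from Zubin: Bao:3, Beata:2, Dee:2, Eli:2, Eva:3, Farah:3, Giulia:2, Ines:1, Nadia:1, Sven:4, Wendy:3.
Sum = 3 + 2 + 2 + 2 + 3 + 3 + 2 + 1 + 1 + 4 + 3 = 26.

26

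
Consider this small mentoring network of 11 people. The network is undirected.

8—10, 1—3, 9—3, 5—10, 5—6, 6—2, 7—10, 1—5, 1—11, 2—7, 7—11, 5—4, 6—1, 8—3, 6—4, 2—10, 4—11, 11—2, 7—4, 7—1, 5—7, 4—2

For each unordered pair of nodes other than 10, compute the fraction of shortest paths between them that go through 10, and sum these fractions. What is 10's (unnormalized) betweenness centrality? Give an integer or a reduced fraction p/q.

73/12

Pairs whose geodesics pass through 10 — 8–6: 2/3; 8–4: 3/3; 8–11: 2/3; 8–2: 1; 8–7: 1; 8–5: 1; 3–2: 1/4; 9–2: 1/4; 2–5: 1/4.
All other pairs contribute 0.
Summing the contributions gives betweenness(10) = 73/12.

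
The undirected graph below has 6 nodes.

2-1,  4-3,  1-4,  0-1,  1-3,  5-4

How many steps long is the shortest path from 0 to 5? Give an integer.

One shortest route is 0 – 1 – 4 – 5, which uses 3 edges, and at distance 2 from 0 we only reach {2, 3, 4}, which does not include 5. So d(0,5) = 3.

3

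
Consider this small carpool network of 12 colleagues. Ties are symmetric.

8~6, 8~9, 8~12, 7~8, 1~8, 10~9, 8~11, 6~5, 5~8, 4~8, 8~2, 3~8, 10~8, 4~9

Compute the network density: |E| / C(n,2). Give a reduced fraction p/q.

7/33

There are 14 edges and 12 nodes, so the maximum possible is C(12,2) = 66.
Density = 14/66 = 7/33.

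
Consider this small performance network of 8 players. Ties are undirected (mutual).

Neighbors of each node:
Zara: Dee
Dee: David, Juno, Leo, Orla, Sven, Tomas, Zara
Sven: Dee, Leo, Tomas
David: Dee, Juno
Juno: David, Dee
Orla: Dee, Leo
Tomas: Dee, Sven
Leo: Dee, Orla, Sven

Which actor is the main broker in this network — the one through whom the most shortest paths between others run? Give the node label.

Dee

Unnormalized betweenness of each node: David:0, Dee:16, Juno:0, Leo:1/2, Orla:0, Sven:1/2, Tomas:0, Zara:0.
Dee has the largest value, 16, making it the main broker — the node through which the most shortest paths run.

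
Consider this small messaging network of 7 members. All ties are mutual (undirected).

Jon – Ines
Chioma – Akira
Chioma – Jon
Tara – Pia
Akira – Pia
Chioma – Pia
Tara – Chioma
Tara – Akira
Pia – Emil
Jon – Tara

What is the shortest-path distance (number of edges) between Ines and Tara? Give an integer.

2

One shortest route is Ines – Jon – Tara, which uses 2 edges, and Ines and Tara are not directly tied, so nothing shorter exists. So d(Ines,Tara) = 2.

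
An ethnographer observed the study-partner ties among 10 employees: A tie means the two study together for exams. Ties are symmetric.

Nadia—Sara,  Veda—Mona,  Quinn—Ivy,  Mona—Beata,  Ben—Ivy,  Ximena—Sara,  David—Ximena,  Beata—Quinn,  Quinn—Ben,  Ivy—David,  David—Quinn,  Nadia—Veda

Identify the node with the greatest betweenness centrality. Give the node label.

Quinn

Unnormalized betweenness of each node: Beata:53/6, Ben:0, David:61/6, Ivy:11/6, Mona:41/6, Nadia:9/2, Quinn:38/3, Sara:37/6, Veda:29/6, Ximena:49/6.
Quinn has the largest value, 38/3, making it the main broker — the node through which the most shortest paths run.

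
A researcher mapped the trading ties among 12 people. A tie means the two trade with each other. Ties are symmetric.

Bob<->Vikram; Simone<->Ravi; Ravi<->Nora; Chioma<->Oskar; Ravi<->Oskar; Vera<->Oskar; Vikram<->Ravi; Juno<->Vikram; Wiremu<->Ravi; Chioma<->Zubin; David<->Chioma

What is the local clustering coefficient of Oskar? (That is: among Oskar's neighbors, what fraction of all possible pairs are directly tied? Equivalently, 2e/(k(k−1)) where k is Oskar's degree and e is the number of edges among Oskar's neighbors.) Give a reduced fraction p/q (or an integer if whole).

0

Oskar's neighbors: Chioma, Ravi, and Vera (k = 3).
Possible neighbor pairs: C(3,2) = 3. Edges among them: none → e = 0.
Clustering(Oskar) = 0/3 = 0.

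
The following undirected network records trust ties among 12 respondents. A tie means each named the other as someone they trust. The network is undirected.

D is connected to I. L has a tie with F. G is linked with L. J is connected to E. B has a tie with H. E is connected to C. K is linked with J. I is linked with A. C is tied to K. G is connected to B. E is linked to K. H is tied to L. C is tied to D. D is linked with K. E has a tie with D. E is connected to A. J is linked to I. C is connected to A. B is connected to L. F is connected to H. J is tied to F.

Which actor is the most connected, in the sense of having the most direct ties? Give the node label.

E

Degrees — A:3, B:3, C:4, D:4, E:5, F:3, G:2, H:3, I:3, J:4, K:4, L:4.
The maximum is 5, attained only by E.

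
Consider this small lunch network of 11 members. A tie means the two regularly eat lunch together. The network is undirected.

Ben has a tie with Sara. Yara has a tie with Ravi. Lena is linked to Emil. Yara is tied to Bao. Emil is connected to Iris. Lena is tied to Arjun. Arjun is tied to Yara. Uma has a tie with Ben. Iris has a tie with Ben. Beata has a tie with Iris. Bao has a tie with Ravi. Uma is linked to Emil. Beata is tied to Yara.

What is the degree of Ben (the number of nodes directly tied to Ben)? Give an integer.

Ben is directly tied to Iris, Sara, and Uma. That is 3 neighbors, so the degree of Ben is 3.

3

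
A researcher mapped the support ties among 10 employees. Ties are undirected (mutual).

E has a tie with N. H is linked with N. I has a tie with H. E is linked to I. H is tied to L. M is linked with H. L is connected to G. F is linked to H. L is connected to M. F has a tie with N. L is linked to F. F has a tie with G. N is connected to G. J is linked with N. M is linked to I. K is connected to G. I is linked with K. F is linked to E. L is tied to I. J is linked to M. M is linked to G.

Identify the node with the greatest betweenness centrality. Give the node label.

Unnormalized betweenness of each node: E:5/6, F:23/12, G:14/3, H:11/6, I:31/6, J:1/3, K:1/3, L:5/4, M:17/4, N:53/12.
I has the largest value, 31/6, making it the main broker — the node through which the most shortest paths run.

I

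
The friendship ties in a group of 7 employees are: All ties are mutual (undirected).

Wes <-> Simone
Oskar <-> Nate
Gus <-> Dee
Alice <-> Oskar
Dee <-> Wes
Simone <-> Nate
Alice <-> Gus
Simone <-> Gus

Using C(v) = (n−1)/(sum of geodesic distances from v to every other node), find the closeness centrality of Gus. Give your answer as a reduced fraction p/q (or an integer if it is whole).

2/3

Distances from Gus: Alice:1, Dee:1, Nate:2, Oskar:2, Simone:1, Wes:2. Sum = 9.
n = 7, so closeness = 6/9 = 2/3.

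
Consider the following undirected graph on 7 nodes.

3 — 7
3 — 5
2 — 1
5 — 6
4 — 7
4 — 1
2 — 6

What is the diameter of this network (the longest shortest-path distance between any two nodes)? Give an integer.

Eccentricity of each node (its greatest distance to any other): 1:3, 2:3, 3:3, 4:3, 5:3, 6:3, 7:3.
The maximum eccentricity is 3, realized for instance by the pair 3–1 via 3 – 7 – 4 – 1. So the diameter is 3.

3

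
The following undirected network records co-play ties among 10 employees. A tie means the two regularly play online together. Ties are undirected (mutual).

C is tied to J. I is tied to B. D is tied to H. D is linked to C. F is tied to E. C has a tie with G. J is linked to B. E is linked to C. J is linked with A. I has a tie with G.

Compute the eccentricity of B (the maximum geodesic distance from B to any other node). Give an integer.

4

Distances from B: A:2, C:2, D:3, E:3, F:4, G:2, H:4, I:1, J:1.
The largest is 4 (to H and F), so the eccentricity of B is 4.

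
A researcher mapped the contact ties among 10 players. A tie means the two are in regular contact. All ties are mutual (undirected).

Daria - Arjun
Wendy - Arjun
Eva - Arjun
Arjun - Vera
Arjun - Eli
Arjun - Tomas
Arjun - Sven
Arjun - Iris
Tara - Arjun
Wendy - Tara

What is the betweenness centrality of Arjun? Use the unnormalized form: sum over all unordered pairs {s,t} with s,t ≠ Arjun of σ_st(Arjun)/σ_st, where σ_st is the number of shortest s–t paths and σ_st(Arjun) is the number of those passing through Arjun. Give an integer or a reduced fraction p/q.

Pairs whose geodesics pass through Arjun — Eva–Tara: 1; Eva–Wendy: 1; Eva–Sven: 1; Eva–Iris: 1; Eva–Eli: 1; Eva–Tomas: 1; Eva–Daria: 1; Eva–Vera: 1; Tara–Sven: 1; Tara–Iris: 1; Tara–Eli: 1; Tara–Tomas: 1; Tara–Daria: 1; Tara–Vera: 1 … (+21 more pairs).
All other pairs contribute 0.
Summing the contributions gives betweenness(Arjun) = 35.

35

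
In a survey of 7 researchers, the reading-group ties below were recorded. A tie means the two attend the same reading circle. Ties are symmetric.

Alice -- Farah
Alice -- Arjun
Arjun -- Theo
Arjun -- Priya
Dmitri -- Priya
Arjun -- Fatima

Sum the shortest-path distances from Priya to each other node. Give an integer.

Distances from Priya: Alice:2, Arjun:1, Dmitri:1, Farah:3, Fatima:2, Theo:2.
Sum = 2 + 1 + 1 + 3 + 2 + 2 = 11.

11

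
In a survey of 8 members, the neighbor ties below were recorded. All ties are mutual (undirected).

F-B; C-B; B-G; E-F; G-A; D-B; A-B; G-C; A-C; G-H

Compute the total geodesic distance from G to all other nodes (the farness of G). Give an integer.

Distances from G: A:1, B:1, C:1, D:2, E:3, F:2, H:1.
Sum = 1 + 1 + 1 + 2 + 3 + 2 + 1 = 11.

11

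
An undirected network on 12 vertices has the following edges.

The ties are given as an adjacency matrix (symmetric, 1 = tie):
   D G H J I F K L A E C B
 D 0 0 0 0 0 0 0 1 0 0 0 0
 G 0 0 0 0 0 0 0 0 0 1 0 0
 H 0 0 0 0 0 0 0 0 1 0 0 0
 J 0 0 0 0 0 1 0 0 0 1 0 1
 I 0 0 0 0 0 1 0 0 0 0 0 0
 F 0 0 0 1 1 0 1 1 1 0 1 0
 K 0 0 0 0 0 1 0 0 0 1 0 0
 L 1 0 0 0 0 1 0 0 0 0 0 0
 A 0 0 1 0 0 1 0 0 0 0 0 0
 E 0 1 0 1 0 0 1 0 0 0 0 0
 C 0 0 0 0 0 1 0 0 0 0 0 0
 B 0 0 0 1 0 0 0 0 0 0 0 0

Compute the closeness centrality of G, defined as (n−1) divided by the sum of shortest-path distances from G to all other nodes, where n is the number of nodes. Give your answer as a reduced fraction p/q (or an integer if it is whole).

11/37

Distances from G: A:4, B:3, C:4, D:5, E:1, F:3, H:5, I:4, J:2, K:2, L:4. Sum = 37.
n = 12, so closeness = 11/37.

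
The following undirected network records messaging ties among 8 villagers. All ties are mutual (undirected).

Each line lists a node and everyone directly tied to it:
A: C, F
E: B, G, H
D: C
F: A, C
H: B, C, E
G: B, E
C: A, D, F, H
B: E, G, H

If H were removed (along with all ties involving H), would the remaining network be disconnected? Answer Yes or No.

Removing H leaves {A, C, D, and F} with no path to {B, E, and G}, so the network splits into 2 components. H is a cut vertex.

Yes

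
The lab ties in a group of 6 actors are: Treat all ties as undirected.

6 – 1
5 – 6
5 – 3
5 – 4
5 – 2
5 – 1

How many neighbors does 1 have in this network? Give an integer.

2

1 is directly tied to 5 and 6. That is 2 neighbors, so the degree of 1 is 2.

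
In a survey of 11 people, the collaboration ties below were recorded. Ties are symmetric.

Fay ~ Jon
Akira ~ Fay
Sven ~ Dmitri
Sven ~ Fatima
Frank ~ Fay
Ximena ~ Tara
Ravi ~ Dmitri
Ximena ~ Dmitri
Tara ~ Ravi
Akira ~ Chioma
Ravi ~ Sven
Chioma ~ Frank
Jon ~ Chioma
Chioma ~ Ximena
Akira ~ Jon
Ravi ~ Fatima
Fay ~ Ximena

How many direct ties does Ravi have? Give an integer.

Ravi is directly tied to Dmitri, Fatima, Sven, and Tara. That is 4 neighbors, so the degree of Ravi is 4.

4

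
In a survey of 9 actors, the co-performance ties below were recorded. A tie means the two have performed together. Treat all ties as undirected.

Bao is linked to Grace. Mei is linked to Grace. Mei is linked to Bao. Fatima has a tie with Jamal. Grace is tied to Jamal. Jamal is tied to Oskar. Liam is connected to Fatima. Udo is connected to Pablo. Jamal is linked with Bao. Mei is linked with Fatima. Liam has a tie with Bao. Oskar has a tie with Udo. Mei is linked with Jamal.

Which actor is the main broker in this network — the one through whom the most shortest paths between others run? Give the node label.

Unnormalized betweenness of each node: Bao:7/2, Fatima:5/2, Grace:0, Jamal:95/6, Liam:1/3, Mei:5/6, Oskar:12, Pablo:0, Udo:7.
Jamal has the largest value, 95/6, making it the main broker — the node through which the most shortest paths run.

Jamal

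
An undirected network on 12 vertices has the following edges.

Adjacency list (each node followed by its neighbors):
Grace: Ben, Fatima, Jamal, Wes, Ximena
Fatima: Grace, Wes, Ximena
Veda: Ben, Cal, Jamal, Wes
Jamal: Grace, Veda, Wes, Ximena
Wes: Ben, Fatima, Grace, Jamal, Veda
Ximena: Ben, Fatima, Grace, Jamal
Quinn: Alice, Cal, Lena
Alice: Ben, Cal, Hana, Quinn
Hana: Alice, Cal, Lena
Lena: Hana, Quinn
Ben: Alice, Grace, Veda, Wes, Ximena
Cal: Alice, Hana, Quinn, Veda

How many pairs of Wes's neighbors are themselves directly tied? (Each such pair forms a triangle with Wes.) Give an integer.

Wes's neighbors: Ben, Fatima, Grace, Jamal, and Veda.
Neighbor pairs that are themselves tied: Wes–Ben–Grace; Wes–Ben–Veda; Wes–Fatima–Grace; Wes–Grace–Jamal; Wes–Jamal–Veda. Each forms one triangle with Wes, for 5 in total.

5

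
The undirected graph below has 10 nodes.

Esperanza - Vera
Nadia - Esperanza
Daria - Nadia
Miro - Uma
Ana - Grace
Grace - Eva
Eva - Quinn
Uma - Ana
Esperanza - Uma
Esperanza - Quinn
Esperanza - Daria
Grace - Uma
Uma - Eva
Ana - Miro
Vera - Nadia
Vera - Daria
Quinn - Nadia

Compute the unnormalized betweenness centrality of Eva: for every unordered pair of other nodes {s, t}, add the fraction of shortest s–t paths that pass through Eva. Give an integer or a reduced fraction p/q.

19/6

Pairs whose geodesics pass through Eva — Quinn–Ana: 2/3; Quinn–Grace: 1; Quinn–Uma: 1/2; Quinn–Miro: 1/2; Nadia–Grace: 1/2.
All other pairs contribute 0.
Summing the contributions gives betweenness(Eva) = 19/6.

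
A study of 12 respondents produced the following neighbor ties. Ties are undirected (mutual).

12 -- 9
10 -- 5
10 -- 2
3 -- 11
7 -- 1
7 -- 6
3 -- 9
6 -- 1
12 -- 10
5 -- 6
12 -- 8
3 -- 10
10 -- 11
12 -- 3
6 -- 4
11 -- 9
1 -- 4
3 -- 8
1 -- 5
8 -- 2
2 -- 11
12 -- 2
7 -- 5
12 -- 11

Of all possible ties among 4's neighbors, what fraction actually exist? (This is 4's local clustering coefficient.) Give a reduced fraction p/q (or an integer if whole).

1

4's neighbors: 1 and 6 (k = 2).
Possible neighbor pairs: C(2,2) = 1. Edges among them: 1–6 → e = 1.
Clustering(4) = 1/1.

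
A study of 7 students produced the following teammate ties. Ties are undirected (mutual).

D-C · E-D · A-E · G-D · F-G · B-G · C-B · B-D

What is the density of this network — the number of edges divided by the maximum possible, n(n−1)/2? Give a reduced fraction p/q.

There are 8 edges and 7 nodes, so the maximum possible is C(7,2) = 21.
Density = 8/21.

8/21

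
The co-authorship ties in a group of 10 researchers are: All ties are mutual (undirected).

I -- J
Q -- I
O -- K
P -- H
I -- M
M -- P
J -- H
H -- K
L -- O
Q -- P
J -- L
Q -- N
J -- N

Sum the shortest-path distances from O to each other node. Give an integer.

Distances from O: H:2, I:3, J:2, K:1, L:1, M:4, N:3, P:3, Q:4.
Sum = 2 + 3 + 2 + 1 + 1 + 4 + 3 + 3 + 4 = 23.

23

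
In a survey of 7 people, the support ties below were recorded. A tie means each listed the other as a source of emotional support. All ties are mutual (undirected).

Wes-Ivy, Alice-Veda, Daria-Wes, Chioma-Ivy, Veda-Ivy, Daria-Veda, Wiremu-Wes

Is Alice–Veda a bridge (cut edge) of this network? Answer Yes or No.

Yes

Without the Alice–Veda edge there is no alternate route between Alice and Veda, so the network disconnects. It is a bridge.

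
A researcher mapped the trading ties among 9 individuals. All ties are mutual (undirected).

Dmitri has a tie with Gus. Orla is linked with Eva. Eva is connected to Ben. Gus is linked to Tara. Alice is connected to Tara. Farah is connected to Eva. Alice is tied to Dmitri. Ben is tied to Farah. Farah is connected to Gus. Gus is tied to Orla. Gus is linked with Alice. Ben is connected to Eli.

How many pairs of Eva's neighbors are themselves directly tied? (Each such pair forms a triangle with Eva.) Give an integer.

Eva's neighbors: Ben, Farah, and Orla.
Neighbor pairs that are themselves tied: Eva–Ben–Farah. Each forms one triangle with Eva, for 1 in total.

1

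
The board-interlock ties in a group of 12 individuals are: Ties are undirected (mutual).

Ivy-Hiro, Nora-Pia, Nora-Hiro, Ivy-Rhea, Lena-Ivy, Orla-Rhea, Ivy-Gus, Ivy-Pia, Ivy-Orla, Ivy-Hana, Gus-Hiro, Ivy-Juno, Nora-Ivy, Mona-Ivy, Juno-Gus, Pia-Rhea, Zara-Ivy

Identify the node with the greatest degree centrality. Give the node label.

Degrees — Gus:3, Hana:1, Hiro:3, Ivy:11, Juno:2, Lena:1, Mona:1, Nora:3, Orla:2, Pia:3, Rhea:3, Zara:1.
The maximum is 11, attained only by Ivy.

Ivy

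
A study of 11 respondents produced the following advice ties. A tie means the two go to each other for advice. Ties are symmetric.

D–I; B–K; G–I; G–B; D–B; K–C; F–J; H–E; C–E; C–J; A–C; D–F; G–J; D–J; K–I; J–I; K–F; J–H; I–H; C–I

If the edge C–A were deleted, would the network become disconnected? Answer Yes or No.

Yes

Without the C–A edge there is no alternate route between C and A, so the network disconnects. It is a bridge.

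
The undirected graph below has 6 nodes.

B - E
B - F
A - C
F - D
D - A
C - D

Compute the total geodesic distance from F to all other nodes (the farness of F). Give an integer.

8

Distances from F: A:2, B:1, C:2, D:1, E:2.
Sum = 2 + 1 + 2 + 1 + 2 = 8.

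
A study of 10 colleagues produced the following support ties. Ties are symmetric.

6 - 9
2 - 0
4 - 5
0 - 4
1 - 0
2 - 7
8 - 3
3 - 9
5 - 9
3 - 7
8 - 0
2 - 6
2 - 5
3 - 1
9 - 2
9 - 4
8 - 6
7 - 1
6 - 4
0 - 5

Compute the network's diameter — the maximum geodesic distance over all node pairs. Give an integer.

3

Eccentricity of each node (its greatest distance to any other): 0:2, 1:3, 2:2, 3:2, 4:3, 5:2, 6:3, 7:3, 8:2, 9:2.
The maximum eccentricity is 3, realized for instance by the pair 6–1 via 6 – 8 – 3 – 1. So the diameter is 3.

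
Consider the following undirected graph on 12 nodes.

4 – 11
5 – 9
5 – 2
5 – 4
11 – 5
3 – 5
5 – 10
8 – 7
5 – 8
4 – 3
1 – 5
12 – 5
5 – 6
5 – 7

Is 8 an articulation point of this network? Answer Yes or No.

Even without 8, every remaining node can still reach every other (the residual graph is connected), so 8 is not a cut vertex.

No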